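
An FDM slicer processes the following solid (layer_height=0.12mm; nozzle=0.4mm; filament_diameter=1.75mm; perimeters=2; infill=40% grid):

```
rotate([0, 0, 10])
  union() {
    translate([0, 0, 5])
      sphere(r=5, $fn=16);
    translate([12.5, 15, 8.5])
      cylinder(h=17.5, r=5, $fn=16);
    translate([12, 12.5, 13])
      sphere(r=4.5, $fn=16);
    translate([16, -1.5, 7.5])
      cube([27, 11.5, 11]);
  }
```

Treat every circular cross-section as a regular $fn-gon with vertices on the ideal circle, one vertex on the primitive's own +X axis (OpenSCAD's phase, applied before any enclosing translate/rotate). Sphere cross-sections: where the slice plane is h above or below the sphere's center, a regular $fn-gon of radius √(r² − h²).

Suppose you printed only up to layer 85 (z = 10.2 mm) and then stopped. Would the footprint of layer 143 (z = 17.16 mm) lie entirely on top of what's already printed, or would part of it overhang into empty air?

Compare the two slices. At z = 10.2: the sphere is absent (|z−center|=5.200 > r=5); the r=5 cylinder at (12.5, 15) gives a regular 16-gon of circumradius 5 (constant along its height) (area = (16/2)·5.000²·sin(360°/16) = 76.54 mm²); the sphere at (12, 12.5): section is a regular 16-gon, circumradius = √(r²−h²) = √(4.5²−2.8²) = 3.523 (area = (16/2)·3.523²·sin(360°/16) = 37.99 mm²); the cube at (16, -1.5) (footprint 27×11.5) is included at this height (area 310.50 mm²); Taking the union: the regions partially overlap — summed areas 425.03 mm² minus the doubly-counted overlap 32.41 mm² gives 392.62 mm² — area = 392.62 mm²; (rotated 10° about Z; rotation is an isometry so areas/perimeters/island counts are preserved). At z = 17.16: the sphere is absent (|z−center|=12.160 > r=5); the r=5 cylinder at (12.5, 15) gives a regular 16-gon of circumradius 5 (constant along its height) (area = (16/2)·5.000²·sin(360°/16) = 76.54 mm²); the r=4.5 sphere at (12, 12.5) contributes a regular 16-gon of circumradius √(4.5²−4.16²) = 1.716 (area = (16/2)·1.716²·sin(360°/16) = 9.01 mm²); the cube at (16, -1.5) is present — its section is the full 27×11.5 rectangle (area 310.50 mm²); Merging all regions: the regions partially overlap — summed areas 396.05 mm² minus the doubly-counted overlap 9.01 mm² gives 387.04 mm² — area = 387.04 mm²; (whole slice rotated 10° about Z — lengths, areas and connectivity unchanged). Checking containment: the cross-section at z = 17.16 is a subset of the cross-section at z = 10.2.

entirely on top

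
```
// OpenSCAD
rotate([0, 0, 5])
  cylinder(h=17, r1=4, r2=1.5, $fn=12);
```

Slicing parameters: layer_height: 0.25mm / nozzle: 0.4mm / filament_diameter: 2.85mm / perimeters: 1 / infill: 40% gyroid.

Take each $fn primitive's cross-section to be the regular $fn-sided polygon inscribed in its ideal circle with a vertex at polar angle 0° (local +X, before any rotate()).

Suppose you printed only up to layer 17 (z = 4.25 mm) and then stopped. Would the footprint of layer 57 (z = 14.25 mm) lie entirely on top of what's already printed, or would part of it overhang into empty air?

Compare the two slices. At z = 4.25: the cone contributes a regular 12-gon of circumradius 3.375 (interpolated between r1=4 and r2=1.5 at t=0.250) (area = (12/2)·3.375²·sin(360°/12) = 34.17 mm²); (whole slice rotated 5° about Z — lengths, areas and connectivity unchanged). At z = 14.25: the cone: at t=0.838 of its height the radius interpolates to r₁+(r₂−r₁)t = 1.904, giving a regular 12-gon of that circumradius (area = (12/2)·1.904²·sin(360°/12) = 10.88 mm²); (whole slice rotated 5° about Z — lengths, areas and connectivity unchanged). Checking containment: the cross-section at z = 14.25 is a subset of the cross-section at z = 4.25.

entirely on top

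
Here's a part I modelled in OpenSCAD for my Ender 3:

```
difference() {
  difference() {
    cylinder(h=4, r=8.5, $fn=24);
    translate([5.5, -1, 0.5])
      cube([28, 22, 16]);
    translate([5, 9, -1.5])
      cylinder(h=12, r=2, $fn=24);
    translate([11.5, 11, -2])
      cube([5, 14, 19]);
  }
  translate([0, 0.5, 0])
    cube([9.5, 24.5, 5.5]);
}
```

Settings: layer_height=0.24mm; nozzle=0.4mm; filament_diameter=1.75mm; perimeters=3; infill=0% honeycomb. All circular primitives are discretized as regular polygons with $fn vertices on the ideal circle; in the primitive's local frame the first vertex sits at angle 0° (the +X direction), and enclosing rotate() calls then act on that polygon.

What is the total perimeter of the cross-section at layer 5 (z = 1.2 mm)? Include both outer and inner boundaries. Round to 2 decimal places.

56.80 mm

At z = 1.2 mm: the cylinder: section is a regular 24-gon, circumradius r=8.5 (perimeter = 2·24·8.500·sin(180°/24) = 53.25 mm); the cube at (5.5, -1) is present — its section is the full 28×22 rectangle (perimeter 100.00 mm); the cylinder at (5, 9): section is a regular 24-gon, circumradius r=2 (perimeter = 2·24·2.000·sin(180°/24) = 12.53 mm); the cube at (11.5, 11) is present — its section is the full 5×14 rectangle (perimeter 38.00 mm); Taking the first minus the rest: starting from the r=8.5 cylinder, the 28×22 cube at (5.5, -1) partially overlaps it — only the 16.09 mm² overlap (of its 616.00 mm²) is removed, clipping the outline; the r=2 cylinder at (5, 9) partially overlaps it — only the 0.15 mm² overlap (of its 12.42 mm²) is removed, clipping the outline; the 5×14 cube at (11.5, 11) misses the remaining region (no effect) — boundary = 55.24 mm; the cube at (0, 0.5) is present — its section is the full 9.5×24.5 rectangle (perimeter 68.00 mm); Taking the first minus the rest: starting from the result so far, the 9.5×24.5 cube at (0, 0.5) partially overlaps it — only the 40.05 mm² overlap (of its 232.75 mm²) is removed, clipping the outline — boundary = 56.80 mm. Overall, the cross-section is a single solid region. Total boundary length (outer) = 56.80 mm.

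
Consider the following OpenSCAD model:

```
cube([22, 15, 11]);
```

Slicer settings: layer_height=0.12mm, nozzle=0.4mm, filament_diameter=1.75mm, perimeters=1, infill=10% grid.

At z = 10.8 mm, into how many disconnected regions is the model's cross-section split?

At z = 10.8 mm: the cube is present — its section is the full 22×15 rectangle. The result has 1 disconnected region.

1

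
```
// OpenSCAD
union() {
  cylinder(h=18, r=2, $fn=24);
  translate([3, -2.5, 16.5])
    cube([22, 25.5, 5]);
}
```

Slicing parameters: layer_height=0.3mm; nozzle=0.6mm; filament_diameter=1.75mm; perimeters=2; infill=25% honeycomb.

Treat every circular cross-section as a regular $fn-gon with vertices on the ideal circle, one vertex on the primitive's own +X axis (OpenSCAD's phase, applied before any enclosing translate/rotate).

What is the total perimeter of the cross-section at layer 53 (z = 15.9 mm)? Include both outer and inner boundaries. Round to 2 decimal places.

12.53 mm

At z = 15.9 mm: the r=2 cylinder contributes a regular 24-gon of circumradius 2 (perimeter = 2·24·2.000·sin(180°/24) = 12.53 mm); the cube at (3, -2.5) is absent (z outside [16.5, 21.5]); Merging all regions: only the r=2 cylinder is present, so the union is just that shape — boundary = 12.53 mm. Overall, the cross-section is a single solid region. Total boundary length (outer) = 12.53 mm.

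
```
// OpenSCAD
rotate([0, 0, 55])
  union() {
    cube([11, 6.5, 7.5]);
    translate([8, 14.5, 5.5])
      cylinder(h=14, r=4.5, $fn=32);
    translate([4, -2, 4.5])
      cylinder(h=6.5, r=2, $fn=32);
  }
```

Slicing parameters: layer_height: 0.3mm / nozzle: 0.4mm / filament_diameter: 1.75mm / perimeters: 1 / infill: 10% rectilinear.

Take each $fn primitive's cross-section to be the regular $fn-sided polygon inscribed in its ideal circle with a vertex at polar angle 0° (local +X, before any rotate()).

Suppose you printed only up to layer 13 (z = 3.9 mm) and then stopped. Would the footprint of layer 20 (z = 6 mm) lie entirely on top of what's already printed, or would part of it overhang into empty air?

part overhangs

Compare the two slices. At z = 3.9: the cube is present — its section is the full 11×6.5 rectangle (area 71.50 mm²); the cylinder at (8, 14.5) does not reach this height (z outside [5.5, 19.5]); the cylinder at (4, -2) does not reach this height (z outside [4.5, 11]); Combining (union): only the 11×6.5 cube is present, so the union is just that shape — area = 71.50 mm²; (whole slice rotated 55° about Z — lengths, areas and connectivity unchanged). At z = 6: the 11×6.5 cube contributes its full rectangle (area 71.50 mm²); the r=4.5 cylinder at (8, 14.5) contributes a regular 32-gon of circumradius 4.5 (area = (32/2)·4.500²·sin(360°/32) = 63.21 mm²); the r=2 cylinder at (4, -2) gives a regular 32-gon of circumradius 2 (constant along its height) (area = (32/2)·2.000²·sin(360°/32) = 12.49 mm²); Taking the union: the 3 present regions are separate (no shared area or edge), so areas and boundary lengths simply add and each stays a separate island — area = 147.20 mm²; (rotated 55° about Z; rotation is an isometry so areas/perimeters/island counts are preserved). Checking containment: at z = 6 the cross-section extends beyond the z = 3.9 cross-section by about 75.70 mm².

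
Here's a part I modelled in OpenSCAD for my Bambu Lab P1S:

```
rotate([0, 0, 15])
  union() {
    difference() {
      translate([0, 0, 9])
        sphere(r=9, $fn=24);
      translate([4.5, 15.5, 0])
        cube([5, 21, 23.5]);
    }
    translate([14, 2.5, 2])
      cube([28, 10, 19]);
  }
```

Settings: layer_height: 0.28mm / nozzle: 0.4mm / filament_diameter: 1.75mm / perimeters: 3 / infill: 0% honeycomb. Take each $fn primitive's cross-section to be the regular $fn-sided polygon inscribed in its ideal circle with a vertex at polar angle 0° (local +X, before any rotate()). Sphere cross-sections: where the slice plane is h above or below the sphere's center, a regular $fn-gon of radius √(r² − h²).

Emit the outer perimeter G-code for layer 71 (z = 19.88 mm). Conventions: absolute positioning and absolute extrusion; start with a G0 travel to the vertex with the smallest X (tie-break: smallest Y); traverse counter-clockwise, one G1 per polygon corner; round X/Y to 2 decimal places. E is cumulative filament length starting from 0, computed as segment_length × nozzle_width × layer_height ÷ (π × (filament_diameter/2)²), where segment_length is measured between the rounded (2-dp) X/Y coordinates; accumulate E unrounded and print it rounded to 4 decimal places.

G0 X10.29 Y15.70 Z19.88
G1 X12.88 Y6.04 E0.4657
G1 X39.92 Y13.29 E1.7693
G1 X37.33 Y22.94 E2.2345
G1 X10.29 Y15.70 E3.5380

At z = 19.88 mm: the sphere is not intersected at this z (|z−center|=10.880 > r=9); the cube at (4.5, 15.5) (footprint 5×21) is included at this height; Taking the first minus the rest: the first operand is absent here, so nothing remains; the cube at (14, 2.5) is present — its section is the full 28×10 rectangle; Taking the union: only the 28×10 cube at (14, 2.5) is present, so the union is just that shape — 1 connected region; (whole slice rotated 15° about Z — lengths, areas and connectivity unchanged). The outline is a single polygon with 4 vertices. Extrusion per mm of travel: 0.4 × 0.28 / (π × 0.875²) = 0.046564. Accumulating E over each segment gives final E = 3.5380.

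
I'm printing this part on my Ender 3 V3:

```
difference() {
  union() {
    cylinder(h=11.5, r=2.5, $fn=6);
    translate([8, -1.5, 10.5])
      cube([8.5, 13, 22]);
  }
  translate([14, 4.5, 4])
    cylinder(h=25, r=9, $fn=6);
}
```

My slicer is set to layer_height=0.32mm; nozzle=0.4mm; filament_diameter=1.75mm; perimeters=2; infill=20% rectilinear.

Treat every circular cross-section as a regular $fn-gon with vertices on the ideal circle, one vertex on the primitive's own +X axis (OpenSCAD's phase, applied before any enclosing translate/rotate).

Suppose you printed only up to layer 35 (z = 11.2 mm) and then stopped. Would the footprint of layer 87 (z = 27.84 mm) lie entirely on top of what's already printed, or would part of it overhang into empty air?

Compare the two slices. At z = 11.2: the r=2.5 cylinder contributes a regular 6-gon of circumradius 2.5 (area = (6/2)·2.500²·sin(360°/6) = 16.24 mm²); the cube at (8, -1.5) (footprint 8.5×13) is included at this height (area 110.50 mm²); Combining (union): the 2 present regions are separate (no shared area or edge), so areas and boundary lengths simply add and each stays a separate island — area = 126.74 mm²; the r=9 cylinder at (14, 4.5) contributes a regular 6-gon of circumradius 9 (area = (6/2)·9.000²·sin(360°/6) = 210.44 mm²); Taking the first minus the rest: starting from the result so far (126.74 mm²), the r=9 cylinder at (14, 4.5) partially overlaps it — only the 109.37 mm² overlap (of its 210.44 mm²) is removed, clipping the outline — area = 17.36 mm². At z = 27.84: the cylinder does not reach this height (z outside [0, 11.5]); the cube at (8, -1.5) is present — its section is the full 8.5×13 rectangle (area 110.50 mm²); Taking the union: only the 8.5×13 cube at (8, -1.5) is present, so the union is just that shape — area = 110.50 mm²; the r=9 cylinder at (14, 4.5) gives a regular 6-gon of circumradius 9 (constant along its height) (area = (6/2)·9.000²·sin(360°/6) = 210.44 mm²); Subtracting the remaining from the first: starting from the result so far (110.50 mm²), the r=9 cylinder at (14, 4.5) partially overlaps it — only the 109.37 mm² overlap (of its 210.44 mm²) is removed, clipping the outline — area = 1.13 mm². Checking containment: the cross-section at z = 27.84 is a subset of the cross-section at z = 11.2.

entirely on top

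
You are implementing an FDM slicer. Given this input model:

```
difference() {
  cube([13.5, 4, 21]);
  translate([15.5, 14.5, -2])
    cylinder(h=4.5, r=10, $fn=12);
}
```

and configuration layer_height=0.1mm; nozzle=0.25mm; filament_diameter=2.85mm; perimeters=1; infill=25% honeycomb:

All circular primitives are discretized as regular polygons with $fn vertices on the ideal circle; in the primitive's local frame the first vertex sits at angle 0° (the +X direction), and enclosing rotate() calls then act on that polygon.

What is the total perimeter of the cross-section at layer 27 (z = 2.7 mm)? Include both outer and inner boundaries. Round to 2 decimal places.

At z = 2.7 mm: the cube is present — its section is the full 13.5×4 rectangle (perimeter 35.00 mm); the cylinder at (15.5, 14.5) is absent (z outside [-2, 2.5]); After the difference (first − rest): none of the subtracted shapes is present at this height, so the 13.5×4 cube is unchanged — boundary = 35.00 mm. Overall, the cross-section is a single solid region. Total boundary length (outer) = 35.00 mm.

35.00 mm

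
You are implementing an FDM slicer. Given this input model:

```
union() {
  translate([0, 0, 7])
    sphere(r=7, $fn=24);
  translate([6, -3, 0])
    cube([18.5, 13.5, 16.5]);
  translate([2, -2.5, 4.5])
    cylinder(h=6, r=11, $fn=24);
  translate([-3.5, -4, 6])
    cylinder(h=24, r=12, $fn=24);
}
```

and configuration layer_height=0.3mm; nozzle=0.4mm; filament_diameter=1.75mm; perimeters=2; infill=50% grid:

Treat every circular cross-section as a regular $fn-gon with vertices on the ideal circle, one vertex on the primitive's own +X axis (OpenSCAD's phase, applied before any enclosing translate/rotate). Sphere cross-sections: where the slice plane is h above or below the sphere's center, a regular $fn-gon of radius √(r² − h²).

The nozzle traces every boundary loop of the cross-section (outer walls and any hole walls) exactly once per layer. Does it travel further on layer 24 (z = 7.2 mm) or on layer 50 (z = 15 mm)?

layer 50 (z = 15 mm)

Layer 24 (z = 7.2): the sphere: section is a regular 24-gon, circumradius = √(r²−h²) = √(7²−0.2²) = 6.997 (perimeter = 2·24·6.997·sin(180°/24) = 43.84 mm); the cube at (6, -3) (footprint 18.5×13.5) is included at this height (perimeter 64.00 mm); the r=11 cylinder at (2, -2.5) contributes a regular 24-gon of circumradius 11 (perimeter = 2·24·11.000·sin(180°/24) = 68.92 mm); the cylinder at (-3.5, -4): section is a regular 24-gon, circumradius r=12 (perimeter = 2·24·12.000·sin(180°/24) = 75.18 mm); Taking the union: the regions partially overlap (shared area 487.19 mm²), so the edge portions inside another operand are dropped and the merged outline is re-measured after clipping — boundary = 116.61 mm. So its perimeter = 116.61 mm. Layer 50 (z = 15): the sphere is not intersected at this z (|z−center|=8.000 > r=7); the cube at (6, -3) (footprint 18.5×13.5) is included at this height (perimeter 64.00 mm); the cylinder at (2, -2.5) does not reach this height (z outside [4.5, 10.5]); the r=12 cylinder at (-3.5, -4) gives a regular 24-gon of circumradius 12 (constant along its height) (perimeter = 2·24·12.000·sin(180°/24) = 75.18 mm); Combining (union): the regions partially overlap (shared area 9.53 mm²), so the edge portions inside another operand are dropped and the merged outline is re-measured after clipping — boundary = 123.93 mm. So its perimeter = 123.93 mm. Layer 50 is larger (123.93 vs 116.61 mm).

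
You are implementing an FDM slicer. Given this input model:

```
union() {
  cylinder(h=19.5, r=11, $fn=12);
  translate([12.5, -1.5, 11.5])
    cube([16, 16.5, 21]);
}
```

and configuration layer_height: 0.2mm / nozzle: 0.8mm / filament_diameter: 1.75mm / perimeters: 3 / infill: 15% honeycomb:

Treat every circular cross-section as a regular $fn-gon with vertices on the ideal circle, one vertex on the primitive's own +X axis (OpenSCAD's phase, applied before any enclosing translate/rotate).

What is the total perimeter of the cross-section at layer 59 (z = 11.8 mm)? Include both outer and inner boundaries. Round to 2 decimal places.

133.33 mm

At z = 11.8 mm: the r=11 cylinder gives a regular 12-gon of circumradius 11 (constant along its height) (perimeter = 2·12·11.000·sin(180°/12) = 68.33 mm); the cube at (12.5, -1.5) (footprint 16×16.5) is included at this height (perimeter 65.00 mm); Merging all regions: the 2 present regions are separate (no shared area or edge), so areas and boundary lengths simply add and each stays a separate island — boundary = 133.33 mm. Overall, the cross-section has 2 separate islands. Total boundary length (outer) = 133.33 mm.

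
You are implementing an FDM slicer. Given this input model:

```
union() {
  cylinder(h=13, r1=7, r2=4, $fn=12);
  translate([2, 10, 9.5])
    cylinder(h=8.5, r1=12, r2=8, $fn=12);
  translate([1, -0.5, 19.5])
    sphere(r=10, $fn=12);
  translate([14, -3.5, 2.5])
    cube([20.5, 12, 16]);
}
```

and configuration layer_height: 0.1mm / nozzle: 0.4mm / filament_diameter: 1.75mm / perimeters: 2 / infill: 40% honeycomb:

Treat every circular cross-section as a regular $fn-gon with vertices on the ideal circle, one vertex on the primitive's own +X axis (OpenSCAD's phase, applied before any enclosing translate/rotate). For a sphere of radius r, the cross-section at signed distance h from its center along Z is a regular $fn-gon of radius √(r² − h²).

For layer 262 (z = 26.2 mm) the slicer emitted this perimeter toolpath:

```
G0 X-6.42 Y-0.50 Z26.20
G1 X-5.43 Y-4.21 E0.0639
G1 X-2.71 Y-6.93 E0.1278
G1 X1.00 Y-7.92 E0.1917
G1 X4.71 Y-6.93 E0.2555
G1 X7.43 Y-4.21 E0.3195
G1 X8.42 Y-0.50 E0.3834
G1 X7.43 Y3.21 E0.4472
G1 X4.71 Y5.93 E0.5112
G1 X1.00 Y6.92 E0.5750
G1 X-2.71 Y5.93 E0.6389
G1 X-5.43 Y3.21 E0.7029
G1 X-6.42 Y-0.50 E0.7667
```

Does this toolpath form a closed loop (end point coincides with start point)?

yes

Start point (G0): (-6.42, -0.50). End point (last G1): the path returns to the start — closed.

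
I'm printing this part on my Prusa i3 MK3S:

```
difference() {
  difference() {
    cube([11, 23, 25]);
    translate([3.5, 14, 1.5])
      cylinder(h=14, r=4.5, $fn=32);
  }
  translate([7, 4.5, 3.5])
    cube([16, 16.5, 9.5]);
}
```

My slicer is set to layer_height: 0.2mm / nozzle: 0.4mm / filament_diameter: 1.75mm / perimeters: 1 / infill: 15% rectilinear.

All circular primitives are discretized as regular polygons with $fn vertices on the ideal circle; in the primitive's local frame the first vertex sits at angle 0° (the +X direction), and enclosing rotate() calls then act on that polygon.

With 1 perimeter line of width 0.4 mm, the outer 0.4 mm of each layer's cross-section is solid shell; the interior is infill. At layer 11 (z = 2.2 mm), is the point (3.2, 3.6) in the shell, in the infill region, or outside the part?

infill

At z = 2.2 mm: the 11×23 cube contributes its full rectangle; the cylinder at (3.5, 14): section is a regular 32-gon, circumradius r=4.5; After the difference (first − rest): starting from the 11×23 cube, the r=4.5 cylinder at (3.5, 14) partially overlaps it — only the 59.43 mm² overlap (of its 63.21 mm²) is removed, clipping the outline — 1 connected region; the cube at (7, 4.5) is absent (z outside [3.5, 13]); After the difference (first − rest): none of the subtracted shapes is present at this height, so the result so far is unchanged — 1 connected region. Overall, the cross-section is a single solid region. The nearest boundary edge runs (0.00, 0.00)→(0.00, 11.21); distance from the point to it = 3.20 mm. The point is inside the cross-section and 3.20 mm from the nearest boundary — more than the 0.4 mm shell width (1 × 0.4), so it's in the infill interior.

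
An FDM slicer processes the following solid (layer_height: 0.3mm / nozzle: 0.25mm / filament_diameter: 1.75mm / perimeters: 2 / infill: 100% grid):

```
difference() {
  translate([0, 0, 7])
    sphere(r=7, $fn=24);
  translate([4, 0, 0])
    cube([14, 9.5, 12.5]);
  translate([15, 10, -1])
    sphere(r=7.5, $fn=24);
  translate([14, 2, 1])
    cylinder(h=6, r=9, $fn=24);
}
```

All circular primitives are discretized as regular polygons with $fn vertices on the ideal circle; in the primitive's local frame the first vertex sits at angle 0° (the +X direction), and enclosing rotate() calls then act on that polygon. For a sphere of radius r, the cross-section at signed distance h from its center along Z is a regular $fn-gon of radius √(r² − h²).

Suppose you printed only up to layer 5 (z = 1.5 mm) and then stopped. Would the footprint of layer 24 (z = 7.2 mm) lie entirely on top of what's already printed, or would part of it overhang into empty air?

Compare the two slices. At z = 1.5: the r=7 sphere slices to a regular 24-gon of circumradius 4.330 (√(r²−h²) with h=5.5 from center) (area = (24/2)·4.330²·sin(360°/24) = 58.23 mm²); the cube at (4, 0) (footprint 14×9.5) is included at this height (area 133.00 mm²); the r=7.5 sphere at (15, 10) slices to a regular 24-gon of circumradius 7.071 (√(r²−h²) with h=2.5 from center) (area = (24/2)·7.071²·sin(360°/24) = 155.29 mm²); the r=9 cylinder at (14, 2) contributes a regular 24-gon of circumradius 9 (area = (24/2)·9.000²·sin(360°/24) = 251.57 mm²); Taking the first minus the rest: starting from the r=7 sphere (58.23 mm²), the 14×9.5 cube at (4, 0) partially overlaps it — only the 0.33 mm² overlap (of its 133.00 mm²) is removed, clipping the outline; the r=7.5 sphere at (15, 10) misses the remaining region (no effect); the r=9 cylinder at (14, 2) misses the remaining region (no effect) — area = 57.91 mm². At z = 7.2: the sphere: section is a regular 24-gon, circumradius = √(r²−h²) = √(7²−0.2²) = 6.997 (area = (24/2)·6.997²·sin(360°/24) = 152.06 mm²); the cube at (4, 0) (footprint 14×9.5) is included at this height (area 133.00 mm²); the sphere at (15, 10) is not intersected at this z (|z−center|=8.200 > r=7.5); the cylinder at (14, 2) is absent (z outside [1, 7]); After the difference (first − rest): starting from the r=7 sphere (152.06 mm²), the 14×9.5 cube at (4, 0) partially overlaps it — only the 11.80 mm² overlap (of its 133.00 mm²) is removed, clipping the outline — area = 140.26 mm². Checking containment: at z = 7.2 the cross-section extends beyond the z = 1.5 cross-section by about 82.35 mm².

part overhangs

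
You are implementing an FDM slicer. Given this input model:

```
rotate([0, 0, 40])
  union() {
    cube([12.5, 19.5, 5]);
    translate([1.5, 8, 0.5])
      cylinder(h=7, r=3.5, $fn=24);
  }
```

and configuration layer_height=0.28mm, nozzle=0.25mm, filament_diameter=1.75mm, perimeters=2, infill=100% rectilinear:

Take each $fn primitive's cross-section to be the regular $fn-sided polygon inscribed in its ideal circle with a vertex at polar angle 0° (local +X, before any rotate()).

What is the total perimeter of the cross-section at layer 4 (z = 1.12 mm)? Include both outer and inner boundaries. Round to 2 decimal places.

At z = 1.12 mm: the cube (footprint 12.5×19.5) is included at this height (perimeter 64.00 mm); the r=3.5 cylinder at (1.5, 8) contributes a regular 24-gon of circumradius 3.5 (perimeter = 2·24·3.500·sin(180°/24) = 21.93 mm); Taking the union: the regions partially overlap (shared area 29.13 mm²), so the edge portions inside another operand are dropped and the merged outline is re-measured after clipping — boundary = 65.58 mm; (whole slice rotated 40° about Z — lengths, areas and connectivity unchanged). Overall, the cross-section is a single solid region. Total boundary length (outer) = 65.58 mm.

65.58 mm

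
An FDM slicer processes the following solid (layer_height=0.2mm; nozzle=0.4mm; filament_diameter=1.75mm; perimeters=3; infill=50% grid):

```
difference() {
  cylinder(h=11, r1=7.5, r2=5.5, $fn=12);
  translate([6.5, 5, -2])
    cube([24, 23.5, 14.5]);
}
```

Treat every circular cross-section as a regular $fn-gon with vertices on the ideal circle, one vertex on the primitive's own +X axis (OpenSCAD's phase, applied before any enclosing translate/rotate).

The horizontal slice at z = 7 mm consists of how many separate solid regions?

At z = 7 mm: the cone: at t=0.636 of its height the radius interpolates to r₁+(r₂−r₁)t = 6.227, giving a regular 12-gon of that circumradius; the cube at (6.5, 5) (footprint 24×23.5) is included at this height; After the difference (first − rest): starting from the cone, the 24×23.5 cube at (6.5, 5) misses the remaining region (no effect) — 1 connected region. The result has 1 disconnected region.

1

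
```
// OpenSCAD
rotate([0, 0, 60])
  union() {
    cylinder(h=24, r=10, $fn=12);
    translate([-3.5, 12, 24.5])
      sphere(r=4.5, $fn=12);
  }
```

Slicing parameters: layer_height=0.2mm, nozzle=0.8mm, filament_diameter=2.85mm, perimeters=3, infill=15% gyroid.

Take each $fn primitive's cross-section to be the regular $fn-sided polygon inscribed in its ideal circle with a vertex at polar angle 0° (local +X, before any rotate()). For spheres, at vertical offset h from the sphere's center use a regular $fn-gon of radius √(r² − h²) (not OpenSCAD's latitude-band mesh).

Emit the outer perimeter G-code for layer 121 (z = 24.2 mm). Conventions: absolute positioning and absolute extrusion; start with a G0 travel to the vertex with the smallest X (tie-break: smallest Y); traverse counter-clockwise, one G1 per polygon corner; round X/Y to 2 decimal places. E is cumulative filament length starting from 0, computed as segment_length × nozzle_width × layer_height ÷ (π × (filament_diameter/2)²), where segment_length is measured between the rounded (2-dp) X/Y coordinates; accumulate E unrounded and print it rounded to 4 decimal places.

At z = 24.2 mm: the cylinder is absent (z outside [0, 24]); the sphere at (-3.5, 12): section is a regular 12-gon, circumradius = √(r²−h²) = √(4.5²−0.3²) = 4.490; Combining (union): only the r=4.5 sphere at (-3.5, 12) is present, so the union is just that shape — 1 connected region; (rotated 60° about Z; rotation is an isometry so areas/perimeters/island counts are preserved). The outline is a single polygon with 12 vertices. Extrusion per mm of travel: 0.8 × 0.2 / (π × 1.425²) = 0.025081. Accumulating E over each segment gives final E = 0.6997.

G0 X-16.63 Y2.97 Z24.20
G1 X-16.03 Y0.72 E0.0584
G1 X-14.39 Y-0.92 E0.1166
G1 X-12.14 Y-1.52 E0.1750
G1 X-9.90 Y-0.92 E0.2331
G1 X-8.25 Y0.72 E0.2915
G1 X-7.65 Y2.97 E0.3499
G1 X-8.25 Y5.21 E0.4081
G1 X-9.90 Y6.86 E0.4666
G1 X-12.14 Y7.46 E0.5247
G1 X-14.39 Y6.86 E0.5831
G1 X-16.03 Y5.21 E0.6415
G1 X-16.63 Y2.97 E0.6997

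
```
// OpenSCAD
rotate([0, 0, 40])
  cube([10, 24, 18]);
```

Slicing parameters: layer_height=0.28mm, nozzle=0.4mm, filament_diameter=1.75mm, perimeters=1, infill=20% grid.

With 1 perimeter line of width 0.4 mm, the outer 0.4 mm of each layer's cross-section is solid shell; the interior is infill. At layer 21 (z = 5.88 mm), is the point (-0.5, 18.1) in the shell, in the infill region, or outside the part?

outside

At z = 5.88 mm: the 10×24 cube contributes its full rectangle; (whole slice rotated 40° about Z — lengths, areas and connectivity unchanged). Overall, the cross-section is a single solid region. Undo the 40° rotation: the query point maps to (11.251, 14.187) in the un-rotated model frame. The nearest boundary edge runs (10.00, 0.00)→(10.00, 24.00); distance from the point to it = 1.25 mm. The point is not inside any of the regions above, so it lies outside the cross-section (1.25 mm from the nearest boundary).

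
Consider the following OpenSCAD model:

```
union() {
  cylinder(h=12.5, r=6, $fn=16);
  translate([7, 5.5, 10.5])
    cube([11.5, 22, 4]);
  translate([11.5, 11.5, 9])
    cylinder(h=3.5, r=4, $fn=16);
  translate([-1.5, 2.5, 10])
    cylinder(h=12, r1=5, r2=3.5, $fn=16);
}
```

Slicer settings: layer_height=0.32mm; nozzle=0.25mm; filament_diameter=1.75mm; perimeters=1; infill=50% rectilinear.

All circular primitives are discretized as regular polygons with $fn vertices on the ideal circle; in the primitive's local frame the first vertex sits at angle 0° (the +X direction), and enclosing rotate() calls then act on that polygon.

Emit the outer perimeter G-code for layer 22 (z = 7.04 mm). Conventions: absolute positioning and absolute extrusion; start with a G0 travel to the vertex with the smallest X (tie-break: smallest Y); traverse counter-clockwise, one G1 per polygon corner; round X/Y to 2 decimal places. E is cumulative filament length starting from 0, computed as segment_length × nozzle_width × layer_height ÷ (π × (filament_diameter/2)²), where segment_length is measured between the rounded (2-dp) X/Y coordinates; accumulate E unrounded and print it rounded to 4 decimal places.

At z = 7.04 mm: the r=6 cylinder contributes a regular 16-gon of circumradius 6; the cube at (7, 5.5) does not reach this height (z outside [10.5, 14.5]); the cylinder at (11.5, 11.5) does not reach this height (z outside [9, 12.5]); the cone at (-1.5, 2.5) is absent (z outside [10, 22]); Merging all regions: only the r=6 cylinder is present, so the union is just that shape — 1 connected region. The outline is a single polygon with 16 vertices. Extrusion per mm of travel: 0.25 × 0.32 / (π × 0.875²) = 0.033260. Accumulating E over each segment gives final E = 1.2455.

G0 X-6.00 Y0.00 Z7.04
G1 X-5.54 Y-2.30 E0.0780
G1 X-4.24 Y-4.24 E0.1557
G1 X-2.30 Y-5.54 E0.2334
G1 X0.00 Y-6.00 E0.3114
G1 X2.30 Y-5.54 E0.3894
G1 X4.24 Y-4.24 E0.4671
G1 X5.54 Y-2.30 E0.5447
G1 X6.00 Y0.00 E0.6227
G1 X5.54 Y2.30 E0.7008
G1 X4.24 Y4.24 E0.7784
G1 X2.30 Y5.54 E0.8561
G1 X0.00 Y6.00 E0.9341
G1 X-2.30 Y5.54 E1.0121
G1 X-4.24 Y4.24 E1.0898
G1 X-5.54 Y2.30 E1.1675
G1 X-6.00 Y0.00 E1.2455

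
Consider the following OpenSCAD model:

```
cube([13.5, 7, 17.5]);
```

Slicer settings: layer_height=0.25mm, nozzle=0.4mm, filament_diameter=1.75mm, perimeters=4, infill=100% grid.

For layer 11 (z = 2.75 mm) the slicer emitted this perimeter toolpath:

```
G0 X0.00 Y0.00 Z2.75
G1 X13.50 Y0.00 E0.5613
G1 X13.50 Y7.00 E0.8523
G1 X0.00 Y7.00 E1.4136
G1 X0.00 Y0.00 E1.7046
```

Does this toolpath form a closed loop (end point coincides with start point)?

Start point (G0): (0.00, 0.00). End point (last G1): the path returns to the start — closed.

yes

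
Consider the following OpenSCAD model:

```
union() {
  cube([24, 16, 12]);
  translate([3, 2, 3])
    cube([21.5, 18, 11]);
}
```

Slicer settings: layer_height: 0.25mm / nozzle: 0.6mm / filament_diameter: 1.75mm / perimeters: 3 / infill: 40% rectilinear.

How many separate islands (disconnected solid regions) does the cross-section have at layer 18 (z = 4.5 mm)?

At z = 4.5 mm: the cube is present — its section is the full 24×16 rectangle; the cube at (3, 2) (footprint 21.5×18) is included at this height; Taking the union: the regions partially overlap (shared area 294.00 mm²), so overlapping operands fuse into one piece — 1 connected region. Overall, the cross-section is a single solid region. Island count = 1.

1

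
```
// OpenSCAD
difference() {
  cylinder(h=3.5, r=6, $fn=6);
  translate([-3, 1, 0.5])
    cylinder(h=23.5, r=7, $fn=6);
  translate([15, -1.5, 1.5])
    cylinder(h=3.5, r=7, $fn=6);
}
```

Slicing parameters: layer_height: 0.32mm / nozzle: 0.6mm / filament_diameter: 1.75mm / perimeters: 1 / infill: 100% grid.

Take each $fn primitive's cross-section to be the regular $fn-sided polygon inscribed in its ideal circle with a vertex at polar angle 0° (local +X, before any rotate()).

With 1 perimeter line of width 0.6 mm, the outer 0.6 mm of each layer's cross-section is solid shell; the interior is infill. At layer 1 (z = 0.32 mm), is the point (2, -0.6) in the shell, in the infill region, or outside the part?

At z = 0.32 mm: the r=6 cylinder gives a regular 6-gon of circumradius 6 (constant along its height); the cylinder at (-3, 1) does not reach this height (z outside [0.5, 24]); the cylinder at (15, -1.5) is absent (z outside [1.5, 5]); Subtracting the remaining from the first: none of the subtracted shapes is present at this height, so the r=6 cylinder is unchanged — 1 connected region. Overall, the cross-section is a single solid region. The nearest boundary edge runs (3.00, -5.20)→(6.00, 0.00); distance from the point to it = 3.16 mm. The point is inside the cross-section and 3.16 mm from the nearest boundary — more than the 0.6 mm shell width (1 × 0.6), so it's in the infill interior.

infill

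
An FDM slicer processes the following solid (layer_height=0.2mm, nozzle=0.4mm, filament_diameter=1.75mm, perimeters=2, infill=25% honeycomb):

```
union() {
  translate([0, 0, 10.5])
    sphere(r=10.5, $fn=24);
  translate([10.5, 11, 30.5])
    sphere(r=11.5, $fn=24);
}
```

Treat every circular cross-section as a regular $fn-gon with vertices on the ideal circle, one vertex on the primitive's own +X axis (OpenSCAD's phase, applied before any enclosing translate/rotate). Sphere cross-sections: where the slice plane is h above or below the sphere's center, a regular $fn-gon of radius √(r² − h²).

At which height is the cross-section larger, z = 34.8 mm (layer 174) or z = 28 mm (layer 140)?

layer 140 (z = 28 mm)

Layer 174 (z = 34.8): the sphere does not reach this height (|z−center|=24.300 > r=10.5); the r=11.5 sphere at (10.5, 11) slices to a regular 24-gon of circumradius 10.666 (√(r²−h²) with h=4.3 from center) (area = (24/2)·10.666²·sin(360°/24) = 353.32 mm²); Taking the union: only the r=11.5 sphere at (10.5, 11) is present, so the union is just that shape — area = 353.32 mm². So its area = 353.32 mm². Layer 140 (z = 28): the sphere does not reach this height (|z−center|=17.500 > r=10.5); the r=11.5 sphere at (10.5, 11) contributes a regular 24-gon of circumradius √(11.5²−2.5²) = 11.225 (area = (24/2)·11.225²·sin(360°/24) = 391.33 mm²); Merging all regions: only the r=11.5 sphere at (10.5, 11) is present, so the union is just that shape — area = 391.33 mm². So its area = 391.33 mm². Layer 140 is larger (391.33 vs 353.32 mm²).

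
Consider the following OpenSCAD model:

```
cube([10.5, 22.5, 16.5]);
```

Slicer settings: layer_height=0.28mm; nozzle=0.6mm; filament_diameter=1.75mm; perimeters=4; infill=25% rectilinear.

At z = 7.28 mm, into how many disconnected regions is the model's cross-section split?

At z = 7.28 mm: the 10.5×22.5 cube contributes its full rectangle. The result has 1 disconnected region.

1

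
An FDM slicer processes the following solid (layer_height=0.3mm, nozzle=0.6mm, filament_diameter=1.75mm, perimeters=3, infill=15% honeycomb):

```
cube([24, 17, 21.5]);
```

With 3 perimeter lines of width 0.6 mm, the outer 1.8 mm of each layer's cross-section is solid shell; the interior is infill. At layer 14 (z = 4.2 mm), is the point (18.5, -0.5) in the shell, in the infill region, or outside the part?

At z = 4.2 mm: the cube is present — its section is the full 24×17 rectangle. Overall, the cross-section is a single solid region. The nearest boundary edge runs (0.00, 0.00)→(24.00, 0.00); distance from the point to it = 0.50 mm. The point is not inside any of the regions above, so it lies outside the cross-section (0.50 mm from the nearest boundary).

outside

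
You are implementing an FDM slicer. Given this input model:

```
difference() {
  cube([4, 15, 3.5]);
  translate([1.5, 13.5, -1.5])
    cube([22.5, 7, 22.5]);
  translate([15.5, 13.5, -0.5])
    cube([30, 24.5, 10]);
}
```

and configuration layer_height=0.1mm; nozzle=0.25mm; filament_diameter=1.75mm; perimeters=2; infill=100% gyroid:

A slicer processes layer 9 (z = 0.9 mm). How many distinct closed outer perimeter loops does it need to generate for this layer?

At z = 0.9 mm: the 4×15 cube contributes its full rectangle; the 22.5×7 cube at (1.5, 13.5) contributes its full rectangle; the 30×24.5 cube at (15.5, 13.5) contributes its full rectangle; Subtracting the remaining from the first: starting from the 4×15 cube, the 22.5×7 cube at (1.5, 13.5) partially overlaps it — only the 3.75 mm² overlap (of its 157.50 mm²) is removed, clipping the outline; the 30×24.5 cube at (15.5, 13.5) misses the remaining region (no effect) — 1 connected region. The result has 1 disconnected region.

1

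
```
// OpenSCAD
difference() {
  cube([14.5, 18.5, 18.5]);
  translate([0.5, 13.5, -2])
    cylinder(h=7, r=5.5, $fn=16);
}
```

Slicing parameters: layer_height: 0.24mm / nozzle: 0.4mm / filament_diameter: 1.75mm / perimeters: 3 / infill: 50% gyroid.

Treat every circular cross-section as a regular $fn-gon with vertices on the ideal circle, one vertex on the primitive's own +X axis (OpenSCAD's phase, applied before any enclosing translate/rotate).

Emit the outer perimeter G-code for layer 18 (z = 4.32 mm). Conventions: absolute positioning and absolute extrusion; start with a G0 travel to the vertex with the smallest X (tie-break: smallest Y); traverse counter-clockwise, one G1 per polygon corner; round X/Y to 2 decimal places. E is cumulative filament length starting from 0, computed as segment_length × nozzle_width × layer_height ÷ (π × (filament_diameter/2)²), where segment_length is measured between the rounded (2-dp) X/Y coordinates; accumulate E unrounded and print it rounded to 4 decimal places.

At z = 4.32 mm: the cube (footprint 14.5×18.5) is included at this height; the r=5.5 cylinder at (0.5, 13.5) gives a regular 16-gon of circumradius 5.5 (constant along its height); After the difference (first − rest): starting from the 14.5×18.5 cube, the r=5.5 cylinder at (0.5, 13.5) partially overlaps it — only the 50.91 mm² overlap (of its 92.61 mm²) is removed, clipping the outline — 1 connected region. The outline is a single polygon with 12 vertices. Extrusion per mm of travel: 0.4 × 0.24 / (π × 0.875²) = 0.039912. Accumulating E over each segment gives final E = 2.7240.

G0 X0.00 Y0.00 Z4.32
G1 X14.50 Y0.00 E0.5787
G1 X14.50 Y18.50 E1.3171
G1 X2.73 Y18.50 E1.7869
G1 X4.39 Y17.39 E1.8666
G1 X5.58 Y15.60 E1.9524
G1 X6.00 Y13.50 E2.0378
G1 X5.58 Y11.40 E2.1233
G1 X4.39 Y9.61 E2.2091
G1 X2.60 Y8.42 E2.2949
G1 X0.50 Y8.00 E2.3804
G1 X0.00 Y8.10 E2.4007
G1 X0.00 Y0.00 E2.7240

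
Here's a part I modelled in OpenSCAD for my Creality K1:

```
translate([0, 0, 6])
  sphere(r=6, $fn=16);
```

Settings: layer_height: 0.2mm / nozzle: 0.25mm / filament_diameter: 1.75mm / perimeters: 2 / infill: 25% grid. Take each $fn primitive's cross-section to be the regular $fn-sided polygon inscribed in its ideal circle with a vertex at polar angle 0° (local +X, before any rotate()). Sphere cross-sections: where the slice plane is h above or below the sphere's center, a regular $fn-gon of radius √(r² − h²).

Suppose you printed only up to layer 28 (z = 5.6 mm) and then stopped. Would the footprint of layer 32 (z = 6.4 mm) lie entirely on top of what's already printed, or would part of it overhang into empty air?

Compare the two slices. At z = 5.6: the r=6 sphere contributes a regular 16-gon of circumradius √(6²−0.4²) = 5.987 (area = (16/2)·5.987²·sin(360°/16) = 109.72 mm²). At z = 6.4: the r=6 sphere slices to a regular 16-gon of circumradius 5.987 (√(r²−h²) with h=0.4 from center) (area = (16/2)·5.987²·sin(360°/16) = 109.72 mm²). Checking containment: the cross-section at z = 6.4 is a subset of the cross-section at z = 5.6.

entirely on top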